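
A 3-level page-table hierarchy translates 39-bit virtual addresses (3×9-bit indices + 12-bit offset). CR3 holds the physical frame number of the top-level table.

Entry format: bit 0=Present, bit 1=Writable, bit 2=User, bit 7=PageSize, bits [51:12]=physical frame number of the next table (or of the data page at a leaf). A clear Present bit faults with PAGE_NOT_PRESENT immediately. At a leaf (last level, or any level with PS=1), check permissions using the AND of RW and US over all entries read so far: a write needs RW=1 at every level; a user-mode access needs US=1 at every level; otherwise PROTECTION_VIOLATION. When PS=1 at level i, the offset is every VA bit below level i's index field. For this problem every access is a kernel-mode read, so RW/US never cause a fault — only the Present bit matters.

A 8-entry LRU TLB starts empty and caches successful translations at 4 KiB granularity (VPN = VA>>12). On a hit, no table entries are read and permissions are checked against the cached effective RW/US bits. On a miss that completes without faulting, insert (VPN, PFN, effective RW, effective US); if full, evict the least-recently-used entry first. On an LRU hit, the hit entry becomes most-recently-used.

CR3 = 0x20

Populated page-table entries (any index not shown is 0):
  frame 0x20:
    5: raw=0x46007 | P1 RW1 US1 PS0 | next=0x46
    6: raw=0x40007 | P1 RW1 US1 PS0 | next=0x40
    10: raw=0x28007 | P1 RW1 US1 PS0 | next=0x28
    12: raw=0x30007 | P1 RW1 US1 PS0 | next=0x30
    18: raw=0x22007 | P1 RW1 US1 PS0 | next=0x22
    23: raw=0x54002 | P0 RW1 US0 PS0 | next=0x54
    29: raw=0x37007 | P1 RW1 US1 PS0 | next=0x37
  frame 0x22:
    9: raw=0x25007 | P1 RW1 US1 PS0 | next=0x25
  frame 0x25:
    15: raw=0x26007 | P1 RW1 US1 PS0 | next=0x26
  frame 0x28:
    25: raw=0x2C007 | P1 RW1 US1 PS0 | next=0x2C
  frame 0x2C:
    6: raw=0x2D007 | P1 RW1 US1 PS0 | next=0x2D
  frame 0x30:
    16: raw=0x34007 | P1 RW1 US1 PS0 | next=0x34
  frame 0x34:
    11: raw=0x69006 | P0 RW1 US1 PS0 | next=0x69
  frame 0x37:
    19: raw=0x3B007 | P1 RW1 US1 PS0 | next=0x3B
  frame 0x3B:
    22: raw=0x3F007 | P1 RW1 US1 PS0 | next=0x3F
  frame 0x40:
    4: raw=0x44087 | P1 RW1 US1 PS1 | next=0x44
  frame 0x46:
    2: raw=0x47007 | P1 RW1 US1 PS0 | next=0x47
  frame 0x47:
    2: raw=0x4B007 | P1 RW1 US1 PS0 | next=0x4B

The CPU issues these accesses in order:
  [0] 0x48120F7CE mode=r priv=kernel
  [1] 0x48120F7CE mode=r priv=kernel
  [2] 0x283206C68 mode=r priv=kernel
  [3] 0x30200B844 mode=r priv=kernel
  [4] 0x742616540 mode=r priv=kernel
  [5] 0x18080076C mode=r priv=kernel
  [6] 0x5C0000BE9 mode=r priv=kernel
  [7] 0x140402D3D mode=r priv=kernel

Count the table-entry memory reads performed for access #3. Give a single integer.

Trace:
#0 VA=0x48120F7CE (r,kernel):
  lvl0: tbl 0x20, slot 18 ⇒ 0x22007 (P1/RW1/US1/PS0)
  lvl1: tbl 0x22, slot 9 ⇒ 0x25007 (P1/RW1/US1/PS0)
  lvl2: tbl 0x25, slot 15 ⇒ 0x26007 (P1/RW1/US1/PS0)
  ⇒ phys 0x267CE  [3 reads]
#1 VA=0x48120F7CE (r,kernel):
  TLB hit vpn=0x48120F → PA=0x267CE
#2 VA=0x283206C68 (r,kernel):
  lvl0: tbl 0x20, slot 10 ⇒ 0x28007 (P1/RW1/US1/PS0)
  lvl1: tbl 0x28, slot 25 ⇒ 0x2C007 (P1/RW1/US1/PS0)
  lvl2: tbl 0x2C, slot 6 ⇒ 0x2D007 (P1/RW1/US1/PS0)
  ⇒ phys 0x2DC68  [3 reads]
#3 VA=0x30200B844 (r,kernel):
  lvl0: tbl 0x20, slot 12 ⇒ 0x30007 (P1/RW1/US1/PS0)
  lvl1: tbl 0x30, slot 16 ⇒ 0x34007 (P1/RW1/US1/PS0)
  lvl2: tbl 0x34, slot 11 ⇒ 0x69006 (P0/RW1/US1/PS0)
  → PAGE_NOT_PRESENT  (3 entries read)
#4 VA=0x742616540 (r,kernel):
  lvl0: tbl 0x20, slot 29 ⇒ 0x37007 (P1/RW1/US1/PS0)
  lvl1: tbl 0x37, slot 19 ⇒ 0x3B007 (P1/RW1/US1/PS0)
  lvl2: tbl 0x3B, slot 22 ⇒ 0x3F007 (P1/RW1/US1/PS0)
  ⇒ phys 0x3F540  [3 reads]
#5 VA=0x18080076C (r,kernel):
  lvl0: tbl 0x20, slot 6 ⇒ 0x40007 (P1/RW1/US1/PS0)
  lvl1: tbl 0x40, slot 4 ⇒ 0x44087 (P1/RW1/US1/PS1)
  ⇒ phys 0x4476C (huge @L1)  [2 reads]
#6 VA=0x5C0000BE9 (r,kernel):
  lvl0: tbl 0x20, slot 23 ⇒ 0x54002 (P0/RW1/US0/PS0)
  → PAGE_NOT_PRESENT  (1 entries read)
#7 VA=0x140402D3D (r,kernel):
  lvl0: tbl 0x20, slot 5 ⇒ 0x46007 (P1/RW1/US1/PS0)
  lvl1: tbl 0x46, slot 2 ⇒ 0x47007 (P1/RW1/US1/PS0)
  lvl2: tbl 0x47, slot 2 ⇒ 0x4B007 (P1/RW1/US1/PS0)
  ⇒ phys 0x4BD3D  [3 reads]

Entries read for #3: 3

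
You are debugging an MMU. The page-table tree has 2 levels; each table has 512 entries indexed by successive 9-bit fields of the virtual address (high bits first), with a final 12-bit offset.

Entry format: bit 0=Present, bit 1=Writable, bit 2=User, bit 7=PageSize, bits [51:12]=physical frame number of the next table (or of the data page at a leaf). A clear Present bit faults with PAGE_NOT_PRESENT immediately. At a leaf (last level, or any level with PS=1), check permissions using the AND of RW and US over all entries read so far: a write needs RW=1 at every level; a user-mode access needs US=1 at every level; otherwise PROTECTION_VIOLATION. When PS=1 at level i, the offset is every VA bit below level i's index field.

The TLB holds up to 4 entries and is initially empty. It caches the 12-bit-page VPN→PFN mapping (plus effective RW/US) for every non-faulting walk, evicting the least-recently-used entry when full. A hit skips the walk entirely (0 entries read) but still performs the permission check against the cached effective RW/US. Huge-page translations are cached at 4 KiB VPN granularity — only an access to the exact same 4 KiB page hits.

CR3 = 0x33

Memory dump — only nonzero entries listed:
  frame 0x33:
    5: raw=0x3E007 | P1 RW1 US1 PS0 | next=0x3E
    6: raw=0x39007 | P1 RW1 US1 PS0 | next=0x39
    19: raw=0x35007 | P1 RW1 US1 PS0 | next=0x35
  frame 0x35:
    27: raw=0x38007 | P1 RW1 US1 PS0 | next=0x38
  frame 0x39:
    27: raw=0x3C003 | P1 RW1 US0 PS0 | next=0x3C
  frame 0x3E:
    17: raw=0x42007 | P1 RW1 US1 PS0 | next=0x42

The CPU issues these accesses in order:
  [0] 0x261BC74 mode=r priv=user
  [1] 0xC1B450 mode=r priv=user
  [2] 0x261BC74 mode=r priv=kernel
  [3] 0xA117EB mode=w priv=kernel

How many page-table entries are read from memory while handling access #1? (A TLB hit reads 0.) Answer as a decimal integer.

Trace:
#0 VA=0x261BC74 (r,user):
  lvl0: tbl 0x33, slot 19 ⇒ 0x35007 (P1/RW1/US1/PS0)
  lvl1: tbl 0x35, slot 27 ⇒ 0x38007 (P1/RW1/US1/PS0)
  ⇒ phys 0x38C74  [2 reads]
#1 VA=0xC1B450 (r,user):
  lvl0: tbl 0x33, slot 6 ⇒ 0x39007 (P1/RW1/US1/PS0)
  lvl1: tbl 0x39, slot 27 ⇒ 0x3C003 (P1/RW1/US0/PS0)
  ⇒ fault: PROTECTION_VIOLATION  — 2 lookups
#2 VA=0x261BC74 (r,kernel):
  TLB hit vpn=0x261B → PA=0x38C74
#3 VA=0xA117EB (w,kernel):
  lvl0: tbl 0x33, slot 5 ⇒ 0x3E007 (P1/RW1/US1/PS0)
  lvl1: tbl 0x3E, slot 17 ⇒ 0x42007 (P1/RW1/US1/PS0)
  ⇒ phys 0x427EB  [2 reads]

Entries read for #1: 2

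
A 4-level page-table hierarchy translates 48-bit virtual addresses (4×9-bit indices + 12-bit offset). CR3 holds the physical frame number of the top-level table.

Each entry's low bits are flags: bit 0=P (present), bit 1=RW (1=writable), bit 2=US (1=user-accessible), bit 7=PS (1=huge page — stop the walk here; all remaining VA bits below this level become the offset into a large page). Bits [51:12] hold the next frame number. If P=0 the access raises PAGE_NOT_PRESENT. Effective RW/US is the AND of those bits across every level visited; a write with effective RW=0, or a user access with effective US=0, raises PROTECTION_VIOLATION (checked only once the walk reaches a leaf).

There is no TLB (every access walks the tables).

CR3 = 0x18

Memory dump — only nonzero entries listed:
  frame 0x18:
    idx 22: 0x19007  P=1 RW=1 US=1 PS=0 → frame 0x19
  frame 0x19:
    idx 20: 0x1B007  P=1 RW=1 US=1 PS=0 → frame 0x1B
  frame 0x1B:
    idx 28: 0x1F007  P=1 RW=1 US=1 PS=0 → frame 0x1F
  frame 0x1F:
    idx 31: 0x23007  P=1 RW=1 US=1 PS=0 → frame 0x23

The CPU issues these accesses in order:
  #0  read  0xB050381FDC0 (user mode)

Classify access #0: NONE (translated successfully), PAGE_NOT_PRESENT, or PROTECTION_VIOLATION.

Walk each access:
#0 VA=0xB050381FDC0 (r,user):
  L0 @0x18[22] → 0x19007  P=1,RW=1,US=1,PS=0
  L1 @0x19[20] → 0x1B007  P=1,RW=1,US=1,PS=0
  L2 @0x1B[28] → 0x1F007  P=1,RW=1,US=1,PS=0
  L3 @0x1F[31] → 0x23007  P=1,RW=1,US=1,PS=0
  ⇒ phys 0x23DC0  [4 reads]

Access #0 fault: NONE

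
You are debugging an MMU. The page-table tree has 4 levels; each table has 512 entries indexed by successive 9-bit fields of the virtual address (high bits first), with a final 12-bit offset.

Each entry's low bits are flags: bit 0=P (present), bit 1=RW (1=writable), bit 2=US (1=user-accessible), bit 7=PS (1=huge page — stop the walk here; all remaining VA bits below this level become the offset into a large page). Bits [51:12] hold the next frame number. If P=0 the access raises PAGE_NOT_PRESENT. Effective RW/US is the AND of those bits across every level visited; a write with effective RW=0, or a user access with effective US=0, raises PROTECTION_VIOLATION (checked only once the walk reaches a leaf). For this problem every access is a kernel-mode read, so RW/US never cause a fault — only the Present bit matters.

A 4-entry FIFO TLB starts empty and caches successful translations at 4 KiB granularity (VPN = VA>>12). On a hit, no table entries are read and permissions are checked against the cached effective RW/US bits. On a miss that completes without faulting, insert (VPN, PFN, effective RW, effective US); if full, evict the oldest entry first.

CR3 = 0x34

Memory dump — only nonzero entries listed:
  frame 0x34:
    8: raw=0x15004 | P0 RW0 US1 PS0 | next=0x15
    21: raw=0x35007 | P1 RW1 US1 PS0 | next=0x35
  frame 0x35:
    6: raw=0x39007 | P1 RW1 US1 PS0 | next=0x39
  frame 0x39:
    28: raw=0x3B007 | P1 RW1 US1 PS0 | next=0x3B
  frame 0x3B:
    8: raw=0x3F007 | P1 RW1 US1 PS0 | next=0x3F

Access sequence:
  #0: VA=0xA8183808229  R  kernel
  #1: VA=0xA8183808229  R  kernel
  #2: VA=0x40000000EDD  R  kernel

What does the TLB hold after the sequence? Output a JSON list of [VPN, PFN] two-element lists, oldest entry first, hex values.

Walk each access:
#0 VA=0xA8183808229 (r,kernel):
  L0: frame=0x34 idx=21 entry=0x35007 [P=1 RW=1 US=1 PS=0]
  L1: frame=0x35 idx=6 entry=0x39007 [P=1 RW=1 US=1 PS=0]
  L2: frame=0x39 idx=28 entry=0x3B007 [P=1 RW=1 US=1 PS=0]
  L3: frame=0x3B idx=8 entry=0x3F007 [P=1 RW=1 US=1 PS=0]
  ✓ 0x3F229  — 4 lookups
#1 VA=0xA8183808229 (r,kernel):
  TLB hit vpn=0xA8183808 → PA=0x3F229
#2 VA=0x40000000EDD (r,kernel):
  L0: frame=0x34 idx=8 entry=0x15004 [P=0 RW=0 US=1 PS=0]
  ⇒ fault: PAGE_NOT_PRESENT  — 1 lookups

TLB: [["0xA8183808", "0x3F"]]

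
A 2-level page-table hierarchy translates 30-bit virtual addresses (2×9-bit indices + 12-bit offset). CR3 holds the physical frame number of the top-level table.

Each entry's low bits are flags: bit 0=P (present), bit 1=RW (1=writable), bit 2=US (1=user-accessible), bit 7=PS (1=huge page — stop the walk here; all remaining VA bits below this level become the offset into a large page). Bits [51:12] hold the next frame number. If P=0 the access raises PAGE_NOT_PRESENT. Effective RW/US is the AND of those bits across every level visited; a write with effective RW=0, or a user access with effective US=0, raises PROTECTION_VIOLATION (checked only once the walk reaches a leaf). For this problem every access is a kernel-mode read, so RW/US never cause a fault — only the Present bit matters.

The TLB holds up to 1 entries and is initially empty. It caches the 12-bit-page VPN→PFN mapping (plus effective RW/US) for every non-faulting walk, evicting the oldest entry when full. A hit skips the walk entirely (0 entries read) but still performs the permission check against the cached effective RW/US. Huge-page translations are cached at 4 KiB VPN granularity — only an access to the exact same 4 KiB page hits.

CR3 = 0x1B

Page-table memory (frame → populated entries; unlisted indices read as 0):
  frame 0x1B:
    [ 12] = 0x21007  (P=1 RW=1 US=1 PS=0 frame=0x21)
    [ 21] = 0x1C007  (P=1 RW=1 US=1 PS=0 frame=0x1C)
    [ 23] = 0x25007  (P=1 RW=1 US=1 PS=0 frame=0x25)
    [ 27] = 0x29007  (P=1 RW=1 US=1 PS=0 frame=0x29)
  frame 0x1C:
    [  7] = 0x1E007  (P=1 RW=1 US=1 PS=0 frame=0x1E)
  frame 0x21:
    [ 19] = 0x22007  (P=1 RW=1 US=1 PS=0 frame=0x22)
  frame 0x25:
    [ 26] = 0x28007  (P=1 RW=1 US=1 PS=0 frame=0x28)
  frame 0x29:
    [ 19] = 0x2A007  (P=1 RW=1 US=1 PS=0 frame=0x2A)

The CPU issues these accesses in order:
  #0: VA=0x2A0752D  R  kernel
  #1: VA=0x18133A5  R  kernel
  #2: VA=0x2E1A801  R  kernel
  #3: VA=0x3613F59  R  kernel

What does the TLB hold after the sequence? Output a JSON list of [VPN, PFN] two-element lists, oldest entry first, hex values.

Trace:
#0 VA=0x2A0752D (r,kernel):
  L0: frame=0x1B idx=21 entry=0x1C007 [P=1 RW=1 US=1 PS=0]
  L1: frame=0x1C idx=7 entry=0x1E007 [P=1 RW=1 US=1 PS=0]
  ✓ 0x1E52D  — 2 lookups
#1 VA=0x18133A5 (r,kernel):
  L0: frame=0x1B idx=12 entry=0x21007 [P=1 RW=1 US=1 PS=0]
  L1: frame=0x21 idx=19 entry=0x22007 [P=1 RW=1 US=1 PS=0]
  ✓ 0x223A5  — 2 lookups
#2 VA=0x2E1A801 (r,kernel):
  L0: frame=0x1B idx=23 entry=0x25007 [P=1 RW=1 US=1 PS=0]
  L1: frame=0x25 idx=26 entry=0x28007 [P=1 RW=1 US=1 PS=0]
  ✓ 0x28801  — 2 lookups
#3 VA=0x3613F59 (r,kernel):
  L0: frame=0x1B idx=27 entry=0x29007 [P=1 RW=1 US=1 PS=0]
  L1: frame=0x29 idx=19 entry=0x2A007 [P=1 RW=1 US=1 PS=0]
  ✓ 0x2AF59  — 2 lookups

TLB: [["0x3613", "0x2A"]]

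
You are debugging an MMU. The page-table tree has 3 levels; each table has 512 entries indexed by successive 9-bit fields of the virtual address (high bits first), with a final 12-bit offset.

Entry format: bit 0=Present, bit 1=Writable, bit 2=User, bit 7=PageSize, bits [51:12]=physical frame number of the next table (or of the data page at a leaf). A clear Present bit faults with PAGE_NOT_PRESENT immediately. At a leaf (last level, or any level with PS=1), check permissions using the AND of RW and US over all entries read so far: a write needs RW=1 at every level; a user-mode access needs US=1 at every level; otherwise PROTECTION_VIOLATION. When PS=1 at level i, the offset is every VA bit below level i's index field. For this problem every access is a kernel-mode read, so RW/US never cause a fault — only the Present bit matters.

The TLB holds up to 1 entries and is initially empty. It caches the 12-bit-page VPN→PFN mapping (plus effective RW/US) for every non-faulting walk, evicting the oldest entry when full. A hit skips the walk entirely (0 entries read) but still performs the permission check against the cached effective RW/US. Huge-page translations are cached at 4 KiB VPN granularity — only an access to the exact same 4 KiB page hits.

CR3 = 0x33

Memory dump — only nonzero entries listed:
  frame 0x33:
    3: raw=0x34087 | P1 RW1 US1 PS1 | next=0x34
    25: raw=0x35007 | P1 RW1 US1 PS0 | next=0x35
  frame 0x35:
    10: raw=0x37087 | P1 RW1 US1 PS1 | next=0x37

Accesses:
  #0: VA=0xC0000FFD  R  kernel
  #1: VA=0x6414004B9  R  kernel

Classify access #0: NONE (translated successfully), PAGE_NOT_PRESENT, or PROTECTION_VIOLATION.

Trace:
#0 VA=0xC0000FFD (r,kernel):
  L0 @0x33[3] → 0x34087  P=1,RW=1,US=1,PS=1
  ✓ 0x34FFD (huge @L0)  — 1 lookups
#1 VA=0x6414004B9 (r,kernel):
  L0 @0x33[25] → 0x35007  P=1,RW=1,US=1,PS=0
  L1 @0x35[10] → 0x37087  P=1,RW=1,US=1,PS=1
  ✓ 0x374B9 (huge @L1)  — 2 lookups

Access #0 fault: NONE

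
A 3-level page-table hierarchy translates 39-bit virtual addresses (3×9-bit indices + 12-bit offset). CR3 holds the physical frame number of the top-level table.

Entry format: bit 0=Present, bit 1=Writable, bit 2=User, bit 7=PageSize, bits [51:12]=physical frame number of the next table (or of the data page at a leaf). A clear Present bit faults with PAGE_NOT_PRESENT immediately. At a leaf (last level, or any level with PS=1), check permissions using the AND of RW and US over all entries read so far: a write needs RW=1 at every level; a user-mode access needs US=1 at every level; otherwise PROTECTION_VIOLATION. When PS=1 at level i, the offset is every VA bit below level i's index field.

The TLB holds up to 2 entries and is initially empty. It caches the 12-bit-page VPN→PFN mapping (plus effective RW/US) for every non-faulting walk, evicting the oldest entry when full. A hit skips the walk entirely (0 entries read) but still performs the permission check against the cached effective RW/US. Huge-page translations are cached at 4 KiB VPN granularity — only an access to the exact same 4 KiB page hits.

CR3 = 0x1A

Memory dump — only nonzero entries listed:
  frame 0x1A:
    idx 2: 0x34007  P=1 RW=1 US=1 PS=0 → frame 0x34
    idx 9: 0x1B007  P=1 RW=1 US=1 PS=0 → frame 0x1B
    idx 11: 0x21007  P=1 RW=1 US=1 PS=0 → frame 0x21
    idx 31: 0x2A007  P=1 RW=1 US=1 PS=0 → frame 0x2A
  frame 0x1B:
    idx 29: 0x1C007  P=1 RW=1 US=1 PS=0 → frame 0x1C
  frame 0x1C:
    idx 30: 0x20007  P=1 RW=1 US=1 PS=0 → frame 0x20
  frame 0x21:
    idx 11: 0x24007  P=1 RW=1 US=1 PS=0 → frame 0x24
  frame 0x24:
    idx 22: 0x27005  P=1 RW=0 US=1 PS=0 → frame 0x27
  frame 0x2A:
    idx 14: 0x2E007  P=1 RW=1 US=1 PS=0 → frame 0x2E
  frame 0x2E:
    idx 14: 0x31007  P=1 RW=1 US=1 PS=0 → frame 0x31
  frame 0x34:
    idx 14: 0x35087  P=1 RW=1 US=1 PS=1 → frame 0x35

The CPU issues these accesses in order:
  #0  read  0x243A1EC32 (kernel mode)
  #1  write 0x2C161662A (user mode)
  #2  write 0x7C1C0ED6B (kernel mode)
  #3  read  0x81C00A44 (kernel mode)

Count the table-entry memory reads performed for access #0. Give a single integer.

Walk each access:
#0 VA=0x243A1EC32 (r,kernel):
  L0: frame=0x1A idx=9 entry=0x1B007 [P=1 RW=1 US=1 PS=0]
  L1: frame=0x1B idx=29 entry=0x1C007 [P=1 RW=1 US=1 PS=0]
  L2: frame=0x1C idx=30 entry=0x20007 [P=1 RW=1 US=1 PS=0]
  ⇒ phys 0x20C32  [3 reads]
#1 VA=0x2C161662A (w,user):
  L0: frame=0x1A idx=11 entry=0x21007 [P=1 RW=1 US=1 PS=0]
  L1: frame=0x21 idx=11 entry=0x24007 [P=1 RW=1 US=1 PS=0]
  L2: frame=0x24 idx=22 entry=0x27005 [P=1 RW=0 US=1 PS=0]
  ✗ PROTECTION_VIOLATION  [3 reads]
#2 VA=0x7C1C0ED6B (w,kernel):
  L0: frame=0x1A idx=31 entry=0x2A007 [P=1 RW=1 US=1 PS=0]
  L1: frame=0x2A idx=14 entry=0x2E007 [P=1 RW=1 US=1 PS=0]
  L2: frame=0x2E idx=14 entry=0x31007 [P=1 RW=1 US=1 PS=0]
  ⇒ phys 0x31D6B  [3 reads]
#3 VA=0x81C00A44 (r,kernel):
  L0: frame=0x1A idx=2 entry=0x34007 [P=1 RW=1 US=1 PS=0]
  L1: frame=0x34 idx=14 entry=0x35087 [P=1 RW=1 US=1 PS=1]
  ⇒ phys 0x35A44 (huge @L1)  [2 reads]

Entries read for #0: 3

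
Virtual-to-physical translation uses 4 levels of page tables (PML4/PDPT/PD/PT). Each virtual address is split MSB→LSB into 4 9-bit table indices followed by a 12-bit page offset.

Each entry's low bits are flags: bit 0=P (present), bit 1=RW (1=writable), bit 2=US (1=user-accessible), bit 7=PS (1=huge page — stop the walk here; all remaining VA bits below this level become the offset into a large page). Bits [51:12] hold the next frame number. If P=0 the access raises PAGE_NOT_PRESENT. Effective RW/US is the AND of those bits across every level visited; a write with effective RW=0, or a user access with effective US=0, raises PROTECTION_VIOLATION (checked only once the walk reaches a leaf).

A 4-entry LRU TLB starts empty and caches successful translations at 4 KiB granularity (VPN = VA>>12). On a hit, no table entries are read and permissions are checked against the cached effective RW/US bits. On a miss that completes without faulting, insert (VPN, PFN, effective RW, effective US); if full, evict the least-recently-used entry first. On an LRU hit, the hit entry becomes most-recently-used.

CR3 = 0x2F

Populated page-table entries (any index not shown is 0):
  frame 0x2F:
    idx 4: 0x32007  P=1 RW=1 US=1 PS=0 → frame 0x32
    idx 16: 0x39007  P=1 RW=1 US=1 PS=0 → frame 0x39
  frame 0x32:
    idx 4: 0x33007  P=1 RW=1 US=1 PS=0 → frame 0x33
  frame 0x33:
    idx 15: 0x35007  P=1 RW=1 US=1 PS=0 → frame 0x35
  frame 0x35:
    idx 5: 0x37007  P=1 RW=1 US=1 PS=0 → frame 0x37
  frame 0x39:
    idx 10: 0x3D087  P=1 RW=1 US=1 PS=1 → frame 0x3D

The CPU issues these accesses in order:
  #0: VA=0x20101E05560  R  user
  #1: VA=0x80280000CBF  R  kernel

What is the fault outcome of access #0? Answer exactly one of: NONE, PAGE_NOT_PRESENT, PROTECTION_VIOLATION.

Trace:
#0 VA=0x20101E05560 (r,user):
  lvl0: tbl 0x2F, slot 4 ⇒ 0x32007 (P1/RW1/US1/PS0)
  lvl1: tbl 0x32, slot 4 ⇒ 0x33007 (P1/RW1/US1/PS0)
  lvl2: tbl 0x33, slot 15 ⇒ 0x35007 (P1/RW1/US1/PS0)
  lvl3: tbl 0x35, slot 5 ⇒ 0x37007 (P1/RW1/US1/PS0)
  → PA=0x37560  (4 entries read)
#1 VA=0x80280000CBF (r,kernel):
  lvl0: tbl 0x2F, slot 16 ⇒ 0x39007 (P1/RW1/US1/PS0)
  lvl1: tbl 0x39, slot 10 ⇒ 0x3D087 (P1/RW1/US1/PS1)
  → PA=0x3DCBF (huge @L1)  (2 entries read)

Access #0 fault: NONE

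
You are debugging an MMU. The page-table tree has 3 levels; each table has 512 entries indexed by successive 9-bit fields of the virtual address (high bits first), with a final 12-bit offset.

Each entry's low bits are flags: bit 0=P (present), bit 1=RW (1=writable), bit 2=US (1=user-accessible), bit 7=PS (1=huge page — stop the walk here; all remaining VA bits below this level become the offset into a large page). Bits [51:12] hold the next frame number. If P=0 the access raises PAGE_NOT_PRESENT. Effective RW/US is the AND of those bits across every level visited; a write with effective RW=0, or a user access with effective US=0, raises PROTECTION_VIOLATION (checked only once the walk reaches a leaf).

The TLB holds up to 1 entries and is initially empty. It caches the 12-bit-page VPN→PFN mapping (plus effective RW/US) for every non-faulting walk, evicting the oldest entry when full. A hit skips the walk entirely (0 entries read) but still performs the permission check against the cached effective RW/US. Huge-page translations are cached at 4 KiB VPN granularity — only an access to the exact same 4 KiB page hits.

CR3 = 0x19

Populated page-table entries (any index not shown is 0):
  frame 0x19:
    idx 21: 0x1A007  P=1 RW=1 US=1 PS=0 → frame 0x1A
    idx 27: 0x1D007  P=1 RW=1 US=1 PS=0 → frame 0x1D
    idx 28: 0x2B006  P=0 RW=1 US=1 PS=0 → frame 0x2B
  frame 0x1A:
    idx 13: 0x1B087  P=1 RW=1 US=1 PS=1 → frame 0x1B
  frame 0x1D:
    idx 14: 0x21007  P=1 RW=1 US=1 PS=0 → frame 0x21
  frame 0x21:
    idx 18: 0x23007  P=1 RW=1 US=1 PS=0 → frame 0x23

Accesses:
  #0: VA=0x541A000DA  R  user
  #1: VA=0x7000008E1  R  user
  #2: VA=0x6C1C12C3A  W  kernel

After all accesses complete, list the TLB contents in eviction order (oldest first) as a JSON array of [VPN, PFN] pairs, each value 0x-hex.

Walk each access:
#0 VA=0x541A000DA (r,user):
  lvl0: tbl 0x19, slot 21 ⇒ 0x1A007 (P1/RW1/US1/PS0)
  lvl1: tbl 0x1A, slot 13 ⇒ 0x1B087 (P1/RW1/US1/PS1)
  ⇒ phys 0x1B0DA (huge @L1)  [2 reads]
#1 VA=0x7000008E1 (r,user):
  lvl0: tbl 0x19, slot 28 ⇒ 0x2B006 (P0/RW1/US1/PS0)
  → PAGE_NOT_PRESENT  (1 entries read)
#2 VA=0x6C1C12C3A (w,kernel):
  lvl0: tbl 0x19, slot 27 ⇒ 0x1D007 (P1/RW1/US1/PS0)
  lvl1: tbl 0x1D, slot 14 ⇒ 0x21007 (P1/RW1/US1/PS0)
  lvl2: tbl 0x21, slot 18 ⇒ 0x23007 (P1/RW1/US1/PS0)
  ⇒ phys 0x23C3A  [3 reads]

TLB: [["0x6C1C12", "0x23"]]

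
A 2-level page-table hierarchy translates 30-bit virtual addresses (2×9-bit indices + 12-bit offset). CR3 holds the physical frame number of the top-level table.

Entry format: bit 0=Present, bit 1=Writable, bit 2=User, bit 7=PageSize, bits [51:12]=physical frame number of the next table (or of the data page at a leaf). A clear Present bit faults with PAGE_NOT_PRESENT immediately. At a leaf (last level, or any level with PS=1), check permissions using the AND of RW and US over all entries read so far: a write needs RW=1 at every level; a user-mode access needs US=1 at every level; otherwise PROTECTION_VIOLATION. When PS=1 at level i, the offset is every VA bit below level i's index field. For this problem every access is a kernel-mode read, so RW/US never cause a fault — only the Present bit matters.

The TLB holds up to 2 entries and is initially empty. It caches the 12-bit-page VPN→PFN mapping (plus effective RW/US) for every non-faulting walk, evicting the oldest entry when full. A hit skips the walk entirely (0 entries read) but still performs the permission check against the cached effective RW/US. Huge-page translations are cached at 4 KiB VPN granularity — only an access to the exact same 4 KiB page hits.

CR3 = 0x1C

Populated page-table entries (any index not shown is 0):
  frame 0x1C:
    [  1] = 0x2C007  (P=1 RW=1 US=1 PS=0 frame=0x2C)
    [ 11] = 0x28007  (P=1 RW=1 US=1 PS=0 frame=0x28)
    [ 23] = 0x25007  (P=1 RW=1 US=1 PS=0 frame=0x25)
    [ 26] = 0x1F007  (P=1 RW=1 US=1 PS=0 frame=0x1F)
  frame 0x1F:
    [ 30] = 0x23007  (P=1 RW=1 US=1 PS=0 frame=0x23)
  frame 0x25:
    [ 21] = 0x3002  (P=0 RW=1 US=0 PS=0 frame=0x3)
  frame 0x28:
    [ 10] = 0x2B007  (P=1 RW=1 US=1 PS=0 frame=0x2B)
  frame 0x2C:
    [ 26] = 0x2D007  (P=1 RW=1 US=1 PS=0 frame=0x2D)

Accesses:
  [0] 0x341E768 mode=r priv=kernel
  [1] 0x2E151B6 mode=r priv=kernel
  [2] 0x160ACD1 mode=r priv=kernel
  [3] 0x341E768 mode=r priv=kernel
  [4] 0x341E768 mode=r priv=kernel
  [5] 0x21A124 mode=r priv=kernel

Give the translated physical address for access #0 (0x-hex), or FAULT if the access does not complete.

Per-access translation:
#0 VA=0x341E768 (r,kernel):
  L0 @0x1C[26] → 0x1F007  P=1,RW=1,US=1,PS=0
  L1 @0x1F[30] → 0x23007  P=1,RW=1,US=1,PS=0
  → PA=0x23768  (2 entries read)
#1 VA=0x2E151B6 (r,kernel):
  L0 @0x1C[23] → 0x25007  P=1,RW=1,US=1,PS=0
  L1 @0x25[21] → 0x3002  P=0,RW=1,US=0,PS=0
  ✗ PAGE_NOT_PRESENT  [2 reads]
#2 VA=0x160ACD1 (r,kernel):
  L0 @0x1C[11] → 0x28007  P=1,RW=1,US=1,PS=0
  L1 @0x28[10] → 0x2B007  P=1,RW=1,US=1,PS=0
  → PA=0x2BCD1  (2 entries read)
#3 VA=0x341E768 (r,kernel):
  TLB hit vpn=0x341E → PA=0x23768
#4 VA=0x341E768 (r,kernel):
  TLB hit vpn=0x341E → PA=0x23768
#5 VA=0x21A124 (r,kernel):
  L0 @0x1C[1] → 0x2C007  P=1,RW=1,US=1,PS=0
  L1 @0x2C[26] → 0x2D007  P=1,RW=1,US=1,PS=0
  → PA=0x2D124  (2 entries read)

Access #0 PA: 0x23768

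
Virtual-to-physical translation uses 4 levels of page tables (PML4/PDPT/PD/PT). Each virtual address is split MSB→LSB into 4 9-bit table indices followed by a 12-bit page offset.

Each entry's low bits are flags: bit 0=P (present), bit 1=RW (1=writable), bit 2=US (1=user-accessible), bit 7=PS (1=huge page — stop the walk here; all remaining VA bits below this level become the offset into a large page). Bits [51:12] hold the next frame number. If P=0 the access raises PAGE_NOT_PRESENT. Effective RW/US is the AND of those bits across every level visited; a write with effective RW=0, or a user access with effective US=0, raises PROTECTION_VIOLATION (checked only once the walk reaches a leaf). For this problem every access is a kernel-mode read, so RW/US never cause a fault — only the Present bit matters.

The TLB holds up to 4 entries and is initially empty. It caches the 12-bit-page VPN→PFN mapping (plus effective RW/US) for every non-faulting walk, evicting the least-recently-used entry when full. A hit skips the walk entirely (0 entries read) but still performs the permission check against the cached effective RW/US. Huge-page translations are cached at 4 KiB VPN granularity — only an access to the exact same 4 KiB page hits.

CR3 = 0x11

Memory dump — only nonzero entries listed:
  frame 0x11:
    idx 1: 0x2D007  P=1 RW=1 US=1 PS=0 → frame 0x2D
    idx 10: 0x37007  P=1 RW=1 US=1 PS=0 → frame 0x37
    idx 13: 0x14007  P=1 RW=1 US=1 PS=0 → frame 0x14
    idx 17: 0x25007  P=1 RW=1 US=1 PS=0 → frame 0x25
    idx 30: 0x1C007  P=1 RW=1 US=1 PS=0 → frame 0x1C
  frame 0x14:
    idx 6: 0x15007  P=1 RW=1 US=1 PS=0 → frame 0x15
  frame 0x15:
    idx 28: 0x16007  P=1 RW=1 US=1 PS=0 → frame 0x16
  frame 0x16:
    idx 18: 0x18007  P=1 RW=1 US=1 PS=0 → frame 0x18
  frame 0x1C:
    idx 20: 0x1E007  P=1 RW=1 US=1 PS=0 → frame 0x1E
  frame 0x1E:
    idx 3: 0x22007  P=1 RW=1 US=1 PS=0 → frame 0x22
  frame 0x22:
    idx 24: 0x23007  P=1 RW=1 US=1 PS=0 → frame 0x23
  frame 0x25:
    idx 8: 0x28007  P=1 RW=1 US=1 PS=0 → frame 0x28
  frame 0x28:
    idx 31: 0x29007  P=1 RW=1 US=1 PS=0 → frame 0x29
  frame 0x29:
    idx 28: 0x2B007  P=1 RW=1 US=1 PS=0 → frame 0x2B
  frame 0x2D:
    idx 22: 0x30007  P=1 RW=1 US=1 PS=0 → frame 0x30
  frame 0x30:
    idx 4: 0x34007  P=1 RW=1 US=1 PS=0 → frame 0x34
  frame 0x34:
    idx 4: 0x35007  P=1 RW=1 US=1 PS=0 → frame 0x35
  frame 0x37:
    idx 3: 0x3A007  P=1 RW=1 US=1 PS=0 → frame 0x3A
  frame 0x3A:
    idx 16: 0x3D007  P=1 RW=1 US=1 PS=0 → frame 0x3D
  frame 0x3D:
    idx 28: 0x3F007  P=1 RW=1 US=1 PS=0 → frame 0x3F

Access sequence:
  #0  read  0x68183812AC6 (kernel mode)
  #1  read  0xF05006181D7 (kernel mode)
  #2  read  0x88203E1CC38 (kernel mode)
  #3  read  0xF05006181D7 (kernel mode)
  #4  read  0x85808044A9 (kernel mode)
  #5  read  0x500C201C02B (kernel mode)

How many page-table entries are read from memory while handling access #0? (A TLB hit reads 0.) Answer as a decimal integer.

Trace:
#0 VA=0x68183812AC6 (r,kernel):
  L0 @0x11[13] → 0x14007  P=1,RW=1,US=1,PS=0
  L1 @0x14[6] → 0x15007  P=1,RW=1,US=1,PS=0
  L2 @0x15[28] → 0x16007  P=1,RW=1,US=1,PS=0
  L3 @0x16[18] → 0x18007  P=1,RW=1,US=1,PS=0
  → PA=0x18AC6  (4 entries read)
#1 VA=0xF05006181D7 (r,kernel):
  L0 @0x11[30] → 0x1C007  P=1,RW=1,US=1,PS=0
  L1 @0x1C[20] → 0x1E007  P=1,RW=1,US=1,PS=0
  L2 @0x1E[3] → 0x22007  P=1,RW=1,US=1,PS=0
  L3 @0x22[24] → 0x23007  P=1,RW=1,US=1,PS=0
  → PA=0x231D7  (4 entries read)
#2 VA=0x88203E1CC38 (r,kernel):
  L0 @0x11[17] → 0x25007  P=1,RW=1,US=1,PS=0
  L1 @0x25[8] → 0x28007  P=1,RW=1,US=1,PS=0
  L2 @0x28[31] → 0x29007  P=1,RW=1,US=1,PS=0
  L3 @0x29[28] → 0x2B007  P=1,RW=1,US=1,PS=0
  → PA=0x2BC38  (4 entries read)
#3 VA=0xF05006181D7 (r,kernel):
  TLB hit vpn=0xF0500618 → PA=0x231D7
#4 VA=0x85808044A9 (r,kernel):
  L0 @0x11[1] → 0x2D007  P=1,RW=1,US=1,PS=0
  L1 @0x2D[22] → 0x30007  P=1,RW=1,US=1,PS=0
  L2 @0x30[4] → 0x34007  P=1,RW=1,US=1,PS=0
  L3 @0x34[4] → 0x35007  P=1,RW=1,US=1,PS=0
  → PA=0x354A9  (4 entries read)
#5 VA=0x500C201C02B (r,kernel):
  L0 @0x11[10] → 0x37007  P=1,RW=1,US=1,PS=0
  L1 @0x37[3] → 0x3A007  P=1,RW=1,US=1,PS=0
  L2 @0x3A[16] → 0x3D007  P=1,RW=1,US=1,PS=0
  L3 @0x3D[28] → 0x3F007  P=1,RW=1,US=1,PS=0
  → PA=0x3F02B  (4 entries read)

Entries read for #0: 4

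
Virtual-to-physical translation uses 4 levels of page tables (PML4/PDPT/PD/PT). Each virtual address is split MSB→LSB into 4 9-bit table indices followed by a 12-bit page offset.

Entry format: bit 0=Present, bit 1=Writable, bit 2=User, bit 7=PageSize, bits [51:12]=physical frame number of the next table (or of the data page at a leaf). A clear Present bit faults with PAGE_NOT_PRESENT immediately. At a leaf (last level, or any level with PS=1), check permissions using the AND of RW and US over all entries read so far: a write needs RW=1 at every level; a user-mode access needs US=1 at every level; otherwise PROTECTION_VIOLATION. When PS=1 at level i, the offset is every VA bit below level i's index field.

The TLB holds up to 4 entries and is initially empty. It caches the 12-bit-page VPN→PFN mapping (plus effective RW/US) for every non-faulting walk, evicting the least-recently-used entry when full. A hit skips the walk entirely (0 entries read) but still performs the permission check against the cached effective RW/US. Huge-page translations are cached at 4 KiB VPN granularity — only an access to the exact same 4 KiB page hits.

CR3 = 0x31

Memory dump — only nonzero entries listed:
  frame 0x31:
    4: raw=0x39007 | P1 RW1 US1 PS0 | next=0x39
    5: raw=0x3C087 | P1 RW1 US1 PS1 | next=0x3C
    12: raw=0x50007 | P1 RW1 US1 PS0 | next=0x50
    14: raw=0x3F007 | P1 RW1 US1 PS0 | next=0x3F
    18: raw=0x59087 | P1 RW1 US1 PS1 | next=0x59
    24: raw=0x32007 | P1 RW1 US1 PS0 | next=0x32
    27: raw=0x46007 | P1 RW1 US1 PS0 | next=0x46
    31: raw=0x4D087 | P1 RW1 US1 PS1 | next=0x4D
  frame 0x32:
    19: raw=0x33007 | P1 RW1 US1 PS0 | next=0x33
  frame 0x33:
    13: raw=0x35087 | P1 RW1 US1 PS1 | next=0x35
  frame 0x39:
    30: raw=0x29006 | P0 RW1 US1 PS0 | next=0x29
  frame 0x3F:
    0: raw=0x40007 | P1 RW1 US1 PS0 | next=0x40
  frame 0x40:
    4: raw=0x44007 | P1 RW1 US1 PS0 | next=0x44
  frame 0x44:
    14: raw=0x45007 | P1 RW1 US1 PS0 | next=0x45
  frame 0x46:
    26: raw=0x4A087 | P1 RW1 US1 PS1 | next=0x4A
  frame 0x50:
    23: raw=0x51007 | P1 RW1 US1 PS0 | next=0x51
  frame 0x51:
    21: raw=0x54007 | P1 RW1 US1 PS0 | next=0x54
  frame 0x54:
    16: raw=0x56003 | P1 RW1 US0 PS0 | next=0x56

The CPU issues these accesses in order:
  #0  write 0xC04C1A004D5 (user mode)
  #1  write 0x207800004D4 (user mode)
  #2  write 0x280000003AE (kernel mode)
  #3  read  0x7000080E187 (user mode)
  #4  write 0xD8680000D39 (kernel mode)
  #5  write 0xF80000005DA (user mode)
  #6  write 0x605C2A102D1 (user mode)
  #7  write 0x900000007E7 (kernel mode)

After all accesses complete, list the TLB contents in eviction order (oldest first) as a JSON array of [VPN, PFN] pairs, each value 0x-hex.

Per-access translation:
#0 VA=0xC04C1A004D5 (w,user):
  lvl0: tbl 0x31, slot 24 ⇒ 0x32007 (P1/RW1/US1/PS0)
  lvl1: tbl 0x32, slot 19 ⇒ 0x33007 (P1/RW1/US1/PS0)
  lvl2: tbl 0x33, slot 13 ⇒ 0x35087 (P1/RW1/US1/PS1)
  ✓ 0x354D5 (huge @L2)  — 3 lookups
#1 VA=0x207800004D4 (w,user):
  lvl0: tbl 0x31, slot 4 ⇒ 0x39007 (P1/RW1/US1/PS0)
  lvl1: tbl 0x39, slot 30 ⇒ 0x29006 (P0/RW1/US1/PS0)
  ✗ PAGE_NOT_PRESENT  [2 reads]
#2 VA=0x280000003AE (w,kernel):
  lvl0: tbl 0x31, slot 5 ⇒ 0x3C087 (P1/RW1/US1/PS1)
  ✓ 0x3C3AE (huge @L0)  — 1 lookups
#3 VA=0x7000080E187 (r,user):
  lvl0: tbl 0x31, slot 14 ⇒ 0x3F007 (P1/RW1/US1/PS0)
  lvl1: tbl 0x3F, slot 0 ⇒ 0x40007 (P1/RW1/US1/PS0)
  lvl2: tbl 0x40, slot 4 ⇒ 0x44007 (P1/RW1/US1/PS0)
  lvl3: tbl 0x44, slot 14 ⇒ 0x45007 (P1/RW1/US1/PS0)
  ✓ 0x45187  — 4 lookups
#4 VA=0xD8680000D39 (w,kernel):
  lvl0: tbl 0x31, slot 27 ⇒ 0x46007 (P1/RW1/US1/PS0)
  lvl1: tbl 0x46, slot 26 ⇒ 0x4A087 (P1/RW1/US1/PS1)
  ✓ 0x4AD39 (huge @L1)  — 2 lookups
#5 VA=0xF80000005DA (w,user):
  lvl0: tbl 0x31, slot 31 ⇒ 0x4D087 (P1/RW1/US1/PS1)
  ✓ 0x4D5DA (huge @L0)  — 1 lookups
#6 VA=0x605C2A102D1 (w,user):
  lvl0: tbl 0x31, slot 12 ⇒ 0x50007 (P1/RW1/US1/PS0)
  lvl1: tbl 0x50, slot 23 ⇒ 0x51007 (P1/RW1/US1/PS0)
  lvl2: tbl 0x51, slot 21 ⇒ 0x54007 (P1/RW1/US1/PS0)
  lvl3: tbl 0x54, slot 16 ⇒ 0x56003 (P1/RW1/US0/PS0)
  ✗ PROTECTION_VIOLATION  [4 reads]
#7 VA=0x900000007E7 (w,kernel):
  lvl0: tbl 0x31, slot 18 ⇒ 0x59087 (P1/RW1/US1/PS1)
  ✓ 0x597E7 (huge @L0)  — 1 lookups

TLB: [["0x7000080E", "0x45"], ["0xD8680000", "0x4A"], ["0xF8000000", "0x4D"], ["0x90000000", "0x59"]]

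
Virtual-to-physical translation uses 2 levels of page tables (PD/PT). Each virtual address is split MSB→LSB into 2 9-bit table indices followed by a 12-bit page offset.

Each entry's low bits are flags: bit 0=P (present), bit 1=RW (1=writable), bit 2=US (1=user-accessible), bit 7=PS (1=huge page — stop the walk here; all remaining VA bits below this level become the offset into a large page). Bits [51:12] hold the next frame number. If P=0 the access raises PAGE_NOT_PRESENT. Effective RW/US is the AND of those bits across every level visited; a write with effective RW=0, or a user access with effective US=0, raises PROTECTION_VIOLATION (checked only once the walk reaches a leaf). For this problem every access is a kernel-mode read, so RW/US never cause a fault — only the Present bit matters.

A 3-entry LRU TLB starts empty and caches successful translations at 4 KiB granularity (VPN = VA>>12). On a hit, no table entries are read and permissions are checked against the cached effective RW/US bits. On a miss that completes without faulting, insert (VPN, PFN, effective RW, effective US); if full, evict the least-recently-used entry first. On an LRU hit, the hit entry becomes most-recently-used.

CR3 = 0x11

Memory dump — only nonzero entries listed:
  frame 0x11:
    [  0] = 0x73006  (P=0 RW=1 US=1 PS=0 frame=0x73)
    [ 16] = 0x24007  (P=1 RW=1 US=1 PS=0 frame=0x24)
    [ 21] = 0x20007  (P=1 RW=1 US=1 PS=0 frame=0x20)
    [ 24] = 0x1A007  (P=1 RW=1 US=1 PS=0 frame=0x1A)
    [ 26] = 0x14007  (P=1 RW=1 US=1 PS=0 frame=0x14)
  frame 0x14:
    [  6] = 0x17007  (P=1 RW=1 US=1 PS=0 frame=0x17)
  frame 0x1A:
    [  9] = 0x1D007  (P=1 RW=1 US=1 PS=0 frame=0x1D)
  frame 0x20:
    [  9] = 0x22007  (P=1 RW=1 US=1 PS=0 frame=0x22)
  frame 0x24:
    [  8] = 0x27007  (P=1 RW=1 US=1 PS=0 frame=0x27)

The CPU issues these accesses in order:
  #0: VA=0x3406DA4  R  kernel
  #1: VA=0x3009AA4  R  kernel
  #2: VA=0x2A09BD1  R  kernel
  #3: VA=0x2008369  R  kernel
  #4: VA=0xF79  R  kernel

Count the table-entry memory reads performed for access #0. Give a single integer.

Walk each access:
#0 VA=0x3406DA4 (r,kernel):
  L0: frame=0x11 idx=26 entry=0x14007 [P=1 RW=1 US=1 PS=0]
  L1: frame=0x14 idx=6 entry=0x17007 [P=1 RW=1 US=1 PS=0]
  → PA=0x17DA4  (2 entries read)
#1 VA=0x3009AA4 (r,kernel):
  L0: frame=0x11 idx=24 entry=0x1A007 [P=1 RW=1 US=1 PS=0]
  L1: frame=0x1A idx=9 entry=0x1D007 [P=1 RW=1 US=1 PS=0]
  → PA=0x1DAA4  (2 entries read)
#2 VA=0x2A09BD1 (r,kernel):
  L0: frame=0x11 idx=21 entry=0x20007 [P=1 RW=1 US=1 PS=0]
  L1: frame=0x20 idx=9 entry=0x22007 [P=1 RW=1 US=1 PS=0]
  → PA=0x22BD1  (2 entries read)
#3 VA=0x2008369 (r,kernel):
  L0: frame=0x11 idx=16 entry=0x24007 [P=1 RW=1 US=1 PS=0]
  L1: frame=0x24 idx=8 entry=0x27007 [P=1 RW=1 US=1 PS=0]
  → PA=0x27369  (2 entries read)
#4 VA=0xF79 (r,kernel):
  L0: frame=0x11 idx=0 entry=0x73006 [P=0 RW=1 US=1 PS=0]
  → PAGE_NOT_PRESENT  (1 entries read)

Entries read for #0: 2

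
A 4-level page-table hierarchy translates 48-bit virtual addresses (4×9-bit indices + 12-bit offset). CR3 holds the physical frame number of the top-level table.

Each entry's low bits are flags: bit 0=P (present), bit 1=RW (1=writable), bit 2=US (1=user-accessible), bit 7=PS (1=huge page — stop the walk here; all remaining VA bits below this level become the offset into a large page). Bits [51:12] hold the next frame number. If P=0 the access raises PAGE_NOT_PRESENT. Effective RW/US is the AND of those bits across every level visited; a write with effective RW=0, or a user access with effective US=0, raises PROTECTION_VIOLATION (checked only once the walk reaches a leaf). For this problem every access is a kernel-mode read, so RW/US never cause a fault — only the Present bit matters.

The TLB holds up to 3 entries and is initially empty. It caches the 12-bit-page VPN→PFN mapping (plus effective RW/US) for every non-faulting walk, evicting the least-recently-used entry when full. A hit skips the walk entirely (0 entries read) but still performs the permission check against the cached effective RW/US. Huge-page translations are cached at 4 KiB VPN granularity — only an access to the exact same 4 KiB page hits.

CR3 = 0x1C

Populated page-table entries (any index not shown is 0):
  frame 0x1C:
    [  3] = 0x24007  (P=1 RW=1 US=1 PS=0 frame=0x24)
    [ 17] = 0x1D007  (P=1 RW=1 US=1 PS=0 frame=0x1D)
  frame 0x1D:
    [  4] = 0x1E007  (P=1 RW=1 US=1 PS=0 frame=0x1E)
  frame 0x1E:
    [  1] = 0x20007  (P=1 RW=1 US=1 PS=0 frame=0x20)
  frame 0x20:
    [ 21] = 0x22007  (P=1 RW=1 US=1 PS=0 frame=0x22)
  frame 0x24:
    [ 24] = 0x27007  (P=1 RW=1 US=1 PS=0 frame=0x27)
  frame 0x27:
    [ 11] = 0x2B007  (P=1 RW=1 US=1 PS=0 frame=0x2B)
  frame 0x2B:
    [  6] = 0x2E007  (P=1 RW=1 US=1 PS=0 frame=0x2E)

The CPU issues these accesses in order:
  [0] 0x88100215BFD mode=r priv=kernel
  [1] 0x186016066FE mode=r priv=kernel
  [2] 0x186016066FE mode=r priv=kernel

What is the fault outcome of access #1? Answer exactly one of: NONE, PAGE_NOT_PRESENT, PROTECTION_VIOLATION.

Per-access translation:
#0 VA=0x88100215BFD (r,kernel):
  L0: frame=0x1C idx=17 entry=0x1D007 [P=1 RW=1 US=1 PS=0]
  L1: frame=0x1D idx=4 entry=0x1E007 [P=1 RW=1 US=1 PS=0]
  L2: frame=0x1E idx=1 entry=0x20007 [P=1 RW=1 US=1 PS=0]
  L3: frame=0x20 idx=21 entry=0x22007 [P=1 RW=1 US=1 PS=0]
  → PA=0x22BFD  (4 entries read)
#1 VA=0x186016066FE (r,kernel):
  L0: frame=0x1C idx=3 entry=0x24007 [P=1 RW=1 US=1 PS=0]
  L1: frame=0x24 idx=24 entry=0x27007 [P=1 RW=1 US=1 PS=0]
  L2: frame=0x27 idx=11 entry=0x2B007 [P=1 RW=1 US=1 PS=0]
  L3: frame=0x2B idx=6 entry=0x2E007 [P=1 RW=1 US=1 PS=0]
  → PA=0x2E6FE  (4 entries read)
#2 VA=0x186016066FE (r,kernel):
  TLB hit vpn=0x18601606 → PA=0x2E6FE

Access #1 fault: NONE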